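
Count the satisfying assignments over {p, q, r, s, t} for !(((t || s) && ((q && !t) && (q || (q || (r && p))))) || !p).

14

Initial set: {!(((t || s) && ((q && !t) && (q || (q || (r && p))))) || !p)}.
!(((t || s) && ((q && !t) && (q || (q || (r && p))))) || !p): α-rule — add !((t || s) && ((q && !t) && (q || (q || (r && p))))), !!p.
!((t || s) && ((q && !t) && (q || (q || (r && p))))): β-rule — branch into !(t || s)  //  !((q && !t) && (q || (q || (r && p)))).
  branch 1 (add !(t || s)):
    !(t || s): α-rule — add !t, !s.
    ○ open, literals {p=true, s=false, t=false}.
  branch 2 (add !((q && !t) && (q || (q || (r && p))))):
    !((q && !t) && (q || (q || (r && p)))): β-rule — branch into !(q && !t)  //  !(q || (q || (r && p))).
      branch 2.1 (add !(q && !t)):
        !(q && !t): β-rule — branch into !q  //  !!t.
          branch 2.1.1 (add !q):
            ○ open, literals {p=true, q=false}.
          branch 2.1.2 (add !!t):
            ○ open, literals {p=true, t=true}.
      branch 2.2 (add !(q || (q || (r && p)))):
        !(q || (q || (r && p))): α-rule — add !q, !(q || (r && p)).
        !(q || (r && p)): α-rule — add !q, !(r && p).
        !(r && p): β-rule — branch into !r  //  !p.
          branch 2.2.1 (add !r):
            ○ open, literals {p=true, q=false, r=false}.
          branch 2.2.2 (add !p):
            × closes — contains both p and !p.
1 branch closed, 4 open.
Each open branch fixes some atoms; the unmentioned ones are free. Counting distinct full assignments: branch {p=true, s=false, t=false} (q, r) contributes 4 new; branch {p=true, q=false} (r, s, t) contributes 6 new; branch {p=true, t=true} (q, r, s) contributes 4 new; branch {p=true, q=false, r=false} (s, t) contributes 0 new. Total: 14.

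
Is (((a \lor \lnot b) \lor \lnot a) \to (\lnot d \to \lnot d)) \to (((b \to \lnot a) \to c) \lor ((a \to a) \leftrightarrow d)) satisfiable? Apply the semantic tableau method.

Initial set: {((((a \lor \lnot b) \lor \lnot a) \to (\lnot d \to \lnot d)) \to (((b \to \lnot a) \to c) \lor ((a \to a) \leftrightarrow d)))}.
((((a \lor \lnot b) \lor \lnot a) \to (\lnot d \to \lnot d)) \to (((b \to \lnot a) \to c) \lor ((a \to a) \leftrightarrow d))): β-rule — branch into \lnot (((a \lor \lnot b) \lor \lnot a) \to (\lnot d \to \lnot d))  //  (((b \to \lnot a) \to c) \lor ((a \to a) \leftrightarrow d)).
  branch 1 (add \lnot (((a \lor \lnot b) \lor \lnot a) \to (\lnot d \to \lnot d))):
    \lnot (((a \lor \lnot b) \lor \lnot a) \to (\lnot d \to \lnot d)): α-rule — add ((a \lor \lnot b) \lor \lnot a), \lnot (\lnot d \to \lnot d).
    \lnot (\lnot d \to \lnot d): α-rule — add \lnot d, \lnot \lnot d.
    × closes — contains both d and \lnot d.
  branch 2 (add (((b \to \lnot a) \to c) \lor ((a \to a) \leftrightarrow d))):
    (((b \to \lnot a) \to c) \lor ((a \to a) \leftrightarrow d)): β-rule — branch into ((b \to \lnot a) \to c)  //  ((a \to a) \leftrightarrow d).
      branch 2.1 (add ((b \to \lnot a) \to c)):
        ((b \to \lnot a) \to c): β-rule — branch into \lnot (b \to \lnot a)  //  c.
          branch 2.1.1 (add \lnot (b \to \lnot a)):
            \lnot (b \to \lnot a): α-rule — add b, \lnot \lnot a.
            ○ open, literals {a=T, b=T}.
          branch 2.1.2 (add c):
            ○ open, literals {c=T}.
      branch 2.2 (add ((a \to a) \leftrightarrow d)):
        ((a \to a) \leftrightarrow d): β-rule — branch into (a \to a), d  //  \lnot (a \to a), \lnot d.
          branch 2.2.1 (add (a \to a), d):
            (a \to a): β-rule — branch into \lnot a  //  a.
              branch 2.2.1.1 (add \lnot a):
                ○ open, literals {a=F, d=T}.
              branch 2.2.1.2 (add a):
                ○ open, literals {a=T, d=T}.
          branch 2.2.2 (add \lnot (a \to a), \lnot d):
            \lnot (a \to a): α-rule — add a, \lnot a.
            × closes — contains both a and \lnot a.
2 branches closed, 4 open.
An open branch gives a satisfying assignment: a=T, b=T.

Satisfiable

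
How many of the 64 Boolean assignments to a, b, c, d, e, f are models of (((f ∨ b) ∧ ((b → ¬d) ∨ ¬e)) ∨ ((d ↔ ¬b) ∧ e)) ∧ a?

22

Initial set: {((((f ∨ b) ∧ ((b → ¬d) ∨ ¬e)) ∨ ((d ↔ ¬b) ∧ e)) ∧ a)}.
((((f ∨ b) ∧ ((b → ¬d) ∨ ¬e)) ∨ ((d ↔ ¬b) ∧ e)) ∧ a): α-rule — add (((f ∨ b) ∧ ((b → ¬d) ∨ ¬e)) ∨ ((d ↔ ¬b) ∧ e)), a.
(((f ∨ b) ∧ ((b → ¬d) ∨ ¬e)) ∨ ((d ↔ ¬b) ∧ e)): β-rule — branch into ((f ∨ b) ∧ ((b → ¬d) ∨ ¬e))  //  ((d ↔ ¬b) ∧ e).
  branch 1 (add ((f ∨ b) ∧ ((b → ¬d) ∨ ¬e))):
    ((f ∨ b) ∧ ((b → ¬d) ∨ ¬e)): α-rule — add (f ∨ b), ((b → ¬d) ∨ ¬e).
    (f ∨ b): β-rule — branch into f  //  b.
      branch 1.1 (add f):
        ((b → ¬d) ∨ ¬e): β-rule — branch into (b → ¬d)  //  ¬e.
          branch 1.1.1 (add (b → ¬d)):
            (b → ¬d): β-rule — branch into ¬b  //  ¬d.
              branch 1.1.1.1 (add ¬b):
                ○ open, literals {a=T, b=F, f=T}.
              branch 1.1.1.2 (add ¬d):
                ○ open, literals {a=T, d=F, f=T}.
          branch 1.1.2 (add ¬e):
            ○ open, literals {a=T, e=F, f=T}.
      branch 1.2 (add b):
        ((b → ¬d) ∨ ¬e): β-rule — branch into (b → ¬d)  //  ¬e.
          branch 1.2.1 (add (b → ¬d)):
            (b → ¬d): β-rule — branch into ¬b  //  ¬d.
              branch 1.2.1.1 (add ¬b):
                × closes — contains both b and ¬b.
              branch 1.2.1.2 (add ¬d):
                ○ open, literals {a=T, b=T, d=F}.
          branch 1.2.2 (add ¬e):
            ○ open, literals {a=T, b=T, e=F}.
  branch 2 (add ((d ↔ ¬b) ∧ e)):
    ((d ↔ ¬b) ∧ e): α-rule — add (d ↔ ¬b), e.
    (d ↔ ¬b): β-rule — branch into d, ¬b  //  ¬d, ¬¬b.
      branch 2.1 (add d, ¬b):
        ○ open, literals {a=T, b=F, d=T, e=T}.
      branch 2.2 (add ¬d, ¬¬b):
        ○ open, literals {a=T, b=T, d=F, e=T}.
1 branch closed, 7 open.
Each open branch fixes some atoms; the unmentioned ones are free. Counting distinct full assignments: branch {a=T, b=F, f=T} (c, d, e) contributes 8 new; branch {a=T, d=F, f=T} (b, c, e) contributes 4 new; branch {a=T, e=F, f=T} (b, c, d) contributes 2 new; branch {a=T, b=T, d=F} (c, e, f) contributes 4 new; branch {a=T, b=T, e=F} (c, d, f) contributes 2 new; branch {a=T, b=F, d=T, e=T} (c, f) contributes 2 new; branch {a=T, b=T, d=F, e=T} (c, f) contributes 0 new. Total: 22.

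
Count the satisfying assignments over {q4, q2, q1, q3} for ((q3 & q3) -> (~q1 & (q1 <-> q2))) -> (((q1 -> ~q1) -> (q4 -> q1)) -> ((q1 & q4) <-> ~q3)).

Initial set: {T (((q3 & q3) -> (~q1 & (q1 <-> q2))) -> (((q1 -> ~q1) -> (q4 -> q1)) -> ((q1 & q4) <-> ~q3)))}.
T (((q3 & q3) -> (~q1 & (q1 <-> q2))) -> (((q1 -> ~q1) -> (q4 -> q1)) -> ((q1 & q4) <-> ~q3))): β-rule — branch into F ((q3 & q3) -> (~q1 & (q1 <-> q2)))  //  T (((q1 -> ~q1) -> (q4 -> q1)) -> ((q1 & q4) <-> ~q3)).
  branch 1 (add F ((q3 & q3) -> (~q1 & (q1 <-> q2)))):
    F ((q3 & q3) -> (~q1 & (q1 <-> q2))): α-rule — add T (q3 & q3), F (~q1 & (q1 <-> q2)).
    T (q3 & q3): α-rule — add T q3, T q3.
    F (~q1 & (q1 <-> q2)): β-rule — branch into F ~q1  //  F (q1 <-> q2).
      branch 1.1 (add F ~q1):
        ○ open, literals {q1=T, q3=T}.
      branch 1.2 (add F (q1 <-> q2)):
        F (q1 <-> q2): β-rule — branch into T q1, F q2  //  F q1, T q2.
          branch 1.2.1 (add T q1, F q2):
            ○ open, literals {q1=T, q2=F, q3=T}.
          branch 1.2.2 (add F q1, T q2):
            ○ open, literals {q1=F, q2=T, q3=T}.
  branch 2 (add T (((q1 -> ~q1) -> (q4 -> q1)) -> ((q1 & q4) <-> ~q3))):
    T (((q1 -> ~q1) -> (q4 -> q1)) -> ((q1 & q4) <-> ~q3)): β-rule — branch into F ((q1 -> ~q1) -> (q4 -> q1))  //  T ((q1 & q4) <-> ~q3).
      branch 2.1 (add F ((q1 -> ~q1) -> (q4 -> q1))):
        F ((q1 -> ~q1) -> (q4 -> q1)): α-rule — add T (q1 -> ~q1), F (q4 -> q1).
        F (q4 -> q1): α-rule — add T q4, F q1.
        T (q1 -> ~q1): β-rule — branch into F q1  //  T ~q1.
          branch 2.1.1 (add F q1):
            ○ open, literals {q1=F, q4=T}.
          branch 2.1.2 (add T ~q1):
            ○ open, literals {q1=F, q4=T}.
      branch 2.2 (add T ((q1 & q4) <-> ~q3)):
        T ((q1 & q4) <-> ~q3): β-rule — branch into T (q1 & q4), T ~q3  //  F (q1 & q4), F ~q3.
          branch 2.2.1 (add T (q1 & q4), T ~q3):
            T (q1 & q4): α-rule — add T q1, T q4.
            ○ open, literals {q1=T, q3=F, q4=T}.
          branch 2.2.2 (add F (q1 & q4), F ~q3):
            F (q1 & q4): β-rule — branch into F q1  //  F q4.
              branch 2.2.2.1 (add F q1):
                ○ open, literals {q1=F, q3=T}.
              branch 2.2.2.2 (add F q4):
                ○ open, literals {q3=T, q4=F}.
0 branches closed, 8 open.
Each open branch fixes some atoms; the unmentioned ones are free. Counting distinct full assignments: branch {q1=T, q3=T} (q4, q2) contributes 4 new; branch {q1=T, q2=F, q3=T} (q4) contributes 0 new; branch {q1=F, q2=T, q3=T} (q4) contributes 2 new; branch {q1=F, q4=T} (q2, q3) contributes 3 new; branch {q1=F, q4=T} (q2, q3) contributes 0 new; branch {q1=T, q3=F, q4=T} (q2) contributes 2 new; branch {q1=F, q3=T} (q4, q2) contributes 1 new; branch {q3=T, q4=F} (q2, q1) contributes 0 new. Total: 12.

12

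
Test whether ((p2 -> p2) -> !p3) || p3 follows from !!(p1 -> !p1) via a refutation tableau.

Initial set: {T !!(p1 -> !p1); F (((p2 -> p2) -> !p3) || p3)}.
T !!(p1 -> !p1): drop double negation, giving T (p1 -> !p1).
F (((p2 -> p2) -> !p3) || p3): α-rule — add F ((p2 -> p2) -> !p3), F p3.
F ((p2 -> p2) -> !p3): α-rule — add T (p2 -> p2), F !p3.
× closes — contains both p3 and !p3.
All 1 branch closes.
Every branch closed, so the premises entail the conclusion.

Yes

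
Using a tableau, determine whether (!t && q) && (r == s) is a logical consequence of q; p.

No

Initial set: {T q; T p; F ((!t && q) && (r == s))}.
F ((!t && q) && (r == s)): β-rule — branch into F (!t && q)  //  F (r == s).
  branch 1 (add F (!t && q)):
    F (!t && q): β-rule — branch into F !t  //  F q.
      branch 1.1 (add F !t):
        ○ open, literals {p=true, q=true, t=true}.
      branch 1.2 (add F q):
        × closes — contains both q and !q.
  branch 2 (add F (r == s)):
    F (r == s): β-rule — branch into T r, F s  //  F r, T s.
      branch 2.1 (add T r, F s):
        ○ open, literals {p=true, q=true, r=true, s=false}.
      branch 2.2 (add F r, T s):
        ○ open, literals {p=true, q=true, r=false, s=true}.
1 branch closed, 3 open.
An open branch gives a countermodel: p=true, q=true, t=true (unmentioned atoms arbitrary); the premises hold there but the conclusion fails.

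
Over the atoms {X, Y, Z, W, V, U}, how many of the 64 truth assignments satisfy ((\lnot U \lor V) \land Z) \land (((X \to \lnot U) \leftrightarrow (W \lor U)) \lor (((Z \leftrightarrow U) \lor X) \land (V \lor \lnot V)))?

Initial set: {(((\lnot U \lor V) \land Z) \land (((X \to \lnot U) \leftrightarrow (W \lor U)) \lor (((Z \leftrightarrow U) \lor X) \land (V \lor \lnot V))))}.
(((\lnot U \lor V) \land Z) \land (((X \to \lnot U) \leftrightarrow (W \lor U)) \lor (((Z \leftrightarrow U) \lor X) \land (V \lor \lnot V)))): α-rule — add ((\lnot U \lor V) \land Z), (((X \to \lnot U) \leftrightarrow (W \lor U)) \lor (((Z \leftrightarrow U) \lor X) \land (V \lor \lnot V))).
((\lnot U \lor V) \land Z): α-rule — add (\lnot U \lor V), Z.
(((X \to \lnot U) \leftrightarrow (W \lor U)) \lor (((Z \leftrightarrow U) \lor X) \land (V \lor \lnot V))): β-rule — branch into ((X \to \lnot U) \leftrightarrow (W \lor U))  //  (((Z \leftrightarrow U) \lor X) \land (V \lor \lnot V)).
  branch 1 (add ((X \to \lnot U) \leftrightarrow (W \lor U))):
    (\lnot U \lor V): β-rule — branch into \lnot U  //  V.
      branch 1.1 (add \lnot U):
        ((X \to \lnot U) \leftrightarrow (W \lor U)): β-rule — branch into (X \to \lnot U), (W \lor U)  //  \lnot (X \to \lnot U), \lnot (W \lor U).
          branch 1.1.1 (add (X \to \lnot U), (W \lor U)):
            (X \to \lnot U): β-rule — branch into \lnot X  //  \lnot U.
              branch 1.1.1.1 (add \lnot X):
                (W \lor U): β-rule — branch into W  //  U.
                  branch 1.1.1.1.1 (add W):
                    ○ open, literals {U=0, W=1, X=0, Z=1}.
                  branch 1.1.1.1.2 (add U):
                    × closes — contains both U and \lnot U.
              branch 1.1.1.2 (add \lnot U):
                (W \lor U): β-rule — branch into W  //  U.
                  branch 1.1.1.2.1 (add W):
                    ○ open, literals {U=0, W=1, Z=1}.
                  branch 1.1.1.2.2 (add U):
                    × closes — contains both U and \lnot U.
          branch 1.1.2 (add \lnot (X \to \lnot U), \lnot (W \lor U)):
            \lnot (X \to \lnot U): α-rule — add X, \lnot \lnot U.
            × closes — contains both U and \lnot U.
      branch 1.2 (add V):
        ((X \to \lnot U) \leftrightarrow (W \lor U)): β-rule — branch into (X \to \lnot U), (W \lor U)  //  \lnot (X \to \lnot U), \lnot (W \lor U).
          branch 1.2.1 (add (X \to \lnot U), (W \lor U)):
            (X \to \lnot U): β-rule — branch into \lnot X  //  \lnot U.
              branch 1.2.1.1 (add \lnot X):
                (W \lor U): β-rule — branch into W  //  U.
                  branch 1.2.1.1.1 (add W):
                    ○ open, literals {V=1, W=1, X=0, Z=1}.
                  branch 1.2.1.1.2 (add U):
                    ○ open, literals {U=1, V=1, X=0, Z=1}.
              branch 1.2.1.2 (add \lnot U):
                (W \lor U): β-rule — branch into W  //  U.
                  branch 1.2.1.2.1 (add W):
                    ○ open, literals {U=0, V=1, W=1, Z=1}.
                  branch 1.2.1.2.2 (add U):
                    × closes — contains both U and \lnot U.
          branch 1.2.2 (add \lnot (X \to \lnot U), \lnot (W \lor U)):
            \lnot (X \to \lnot U): α-rule — add X, \lnot \lnot U.
            \lnot (W \lor U): α-rule — add \lnot W, \lnot U.
            × closes — contains both U and \lnot U.
  branch 2 (add (((Z \leftrightarrow U) \lor X) \land (V \lor \lnot V))):
    (((Z \leftrightarrow U) \lor X) \land (V \lor \lnot V)): α-rule — add ((Z \leftrightarrow U) \lor X), (V \lor \lnot V).
    (\lnot U \lor V): β-rule — branch into \lnot U  //  V.
      branch 2.1 (add \lnot U):
        ((Z \leftrightarrow U) \lor X): β-rule — branch into (Z \leftrightarrow U)  //  X.
          branch 2.1.1 (add (Z \leftrightarrow U)):
            (V \lor \lnot V): β-rule — branch into V  //  \lnot V.
              branch 2.1.1.1 (add V):
                (Z \leftrightarrow U): β-rule — branch into Z, U  //  \lnot Z, \lnot U.
                  branch 2.1.1.1.1 (add Z, U):
                    × closes — contains both U and \lnot U.
                  branch 2.1.1.1.2 (add \lnot Z, \lnot U):
                    × closes — contains both Z and \lnot Z.
              branch 2.1.1.2 (add \lnot V):
                (Z \leftrightarrow U): β-rule — branch into Z, U  //  \lnot Z, \lnot U.
                  branch 2.1.1.2.1 (add Z, U):
                    × closes — contains both U and \lnot U.
                  branch 2.1.1.2.2 (add \lnot Z, \lnot U):
                    × closes — contains both Z and \lnot Z.
          branch 2.1.2 (add X):
            (V \lor \lnot V): β-rule — branch into V  //  \lnot V.
              branch 2.1.2.1 (add V):
                ○ open, literals {U=0, V=1, X=1, Z=1}.
              branch 2.1.2.2 (add \lnot V):
                ○ open, literals {U=0, V=0, X=1, Z=1}.
      branch 2.2 (add V):
        ((Z \leftrightarrow U) \lor X): β-rule — branch into (Z \leftrightarrow U)  //  X.
          branch 2.2.1 (add (Z \leftrightarrow U)):
            (V \lor \lnot V): β-rule — branch into V  //  \lnot V.
              branch 2.2.1.1 (add V):
                (Z \leftrightarrow U): β-rule — branch into Z, U  //  \lnot Z, \lnot U.
                  branch 2.2.1.1.1 (add Z, U):
                    ○ open, literals {U=1, V=1, Z=1}.
                  branch 2.2.1.1.2 (add \lnot Z, \lnot U):
                    × closes — contains both Z and \lnot Z.
              branch 2.2.1.2 (add \lnot V):
                × closes — contains both V and \lnot V.
          branch 2.2.2 (add X):
            (V \lor \lnot V): β-rule — branch into V  //  \lnot V.
              branch 2.2.2.1 (add V):
                ○ open, literals {V=1, X=1, Z=1}.
              branch 2.2.2.2 (add \lnot V):
                × closes — contains both V and \lnot V.
12 branches closed, 9 open.
Each open branch fixes some atoms; the unmentioned ones are free. Counting distinct full assignments: branch {U=0, W=1, X=0, Z=1} (Y, V) contributes 4 new; branch {U=0, W=1, Z=1} (X, Y, V) contributes 4 new; branch {V=1, W=1, X=0, Z=1} (Y, U) contributes 2 new; branch {U=1, V=1, X=0, Z=1} (Y, W) contributes 2 new; branch {U=0, V=1, W=1, Z=1} (X, Y) contributes 0 new; branch {U=0, V=1, X=1, Z=1} (Y, W) contributes 2 new; branch {U=0, V=0, X=1, Z=1} (Y, W) contributes 2 new; branch {U=1, V=1, Z=1} (X, Y, W) contributes 4 new; branch {V=1, X=1, Z=1} (Y, W, U) contributes 0 new. Total: 20.

20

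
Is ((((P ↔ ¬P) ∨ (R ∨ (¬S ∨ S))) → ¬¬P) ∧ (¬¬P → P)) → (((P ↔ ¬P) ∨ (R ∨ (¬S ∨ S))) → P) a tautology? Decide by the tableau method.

Assume the negation and expand:
Initial set: {¬(((((P ↔ ¬P) ∨ (R ∨ (¬S ∨ S))) → ¬¬P) ∧ (¬¬P → P)) → (((P ↔ ¬P) ∨ (R ∨ (¬S ∨ S))) → P))}.
¬(((((P ↔ ¬P) ∨ (R ∨ (¬S ∨ S))) → ¬¬P) ∧ (¬¬P → P)) → (((P ↔ ¬P) ∨ (R ∨ (¬S ∨ S))) → P)): α-rule — add ((((P ↔ ¬P) ∨ (R ∨ (¬S ∨ S))) → ¬¬P) ∧ (¬¬P → P)), ¬(((P ↔ ¬P) ∨ (R ∨ (¬S ∨ S))) → P).
((((P ↔ ¬P) ∨ (R ∨ (¬S ∨ S))) → ¬¬P) ∧ (¬¬P → P)): α-rule — add (((P ↔ ¬P) ∨ (R ∨ (¬S ∨ S))) → ¬¬P), (¬¬P → P).
¬(((P ↔ ¬P) ∨ (R ∨ (¬S ∨ S))) → P): α-rule — add ((P ↔ ¬P) ∨ (R ∨ (¬S ∨ S))), ¬P.
(((P ↔ ¬P) ∨ (R ∨ (¬S ∨ S))) → ¬¬P): β-rule — branch into ¬((P ↔ ¬P) ∨ (R ∨ (¬S ∨ S)))  //  ¬¬P.
  branch 1 (add ¬((P ↔ ¬P) ∨ (R ∨ (¬S ∨ S)))):
    ¬((P ↔ ¬P) ∨ (R ∨ (¬S ∨ S))): α-rule — add ¬(P ↔ ¬P), ¬(R ∨ (¬S ∨ S)).
    ¬(R ∨ (¬S ∨ S)): α-rule — add ¬R, ¬(¬S ∨ S).
    ¬(¬S ∨ S): α-rule — add ¬¬S, ¬S.
    × closes — contains both S and ¬S.
  branch 2 (add ¬¬P):
    ¬¬P: drop double negation, giving P.
    × closes — contains both P and ¬P.
All 2 branches close.
Every branch closed, so the negation is unsatisfiable and the formula is valid.

Valid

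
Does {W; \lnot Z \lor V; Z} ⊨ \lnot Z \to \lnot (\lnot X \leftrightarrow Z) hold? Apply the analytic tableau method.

Yes

Initial set: {W; (\lnot Z \lor V); Z; \lnot (\lnot Z \to \lnot (\lnot X \leftrightarrow Z))}.
\lnot (\lnot Z \to \lnot (\lnot X \leftrightarrow Z)): α-rule — add \lnot Z, \lnot \lnot (\lnot X \leftrightarrow Z).
× closes — contains both Z and \lnot Z.
All 1 branch closes.
Every branch closed, so the premises entail the conclusion.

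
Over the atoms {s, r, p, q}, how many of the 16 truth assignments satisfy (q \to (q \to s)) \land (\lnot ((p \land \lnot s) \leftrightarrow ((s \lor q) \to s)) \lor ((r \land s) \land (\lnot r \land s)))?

10

Initial set: {((q \to (q \to s)) \land (\lnot ((p \land \lnot s) \leftrightarrow ((s \lor q) \to s)) \lor ((r \land s) \land (\lnot r \land s))))}.
((q \to (q \to s)) \land (\lnot ((p \land \lnot s) \leftrightarrow ((s \lor q) \to s)) \lor ((r \land s) \land (\lnot r \land s)))): α-rule — add (q \to (q \to s)), (\lnot ((p \land \lnot s) \leftrightarrow ((s \lor q) \to s)) \lor ((r \land s) \land (\lnot r \land s))).
(q \to (q \to s)): β-rule — branch into \lnot q  //  (q \to s).
  branch 1 (add \lnot q):
    (\lnot ((p \land \lnot s) \leftrightarrow ((s \lor q) \to s)) \lor ((r \land s) \land (\lnot r \land s))): β-rule — branch into \lnot ((p \land \lnot s) \leftrightarrow ((s \lor q) \to s))  //  ((r \land s) \land (\lnot r \land s)).
      branch 1.1 (add \lnot ((p \land \lnot s) \leftrightarrow ((s \lor q) \to s))):
        \lnot ((p \land \lnot s) \leftrightarrow ((s \lor q) \to s)): β-rule — branch into (p \land \lnot s), \lnot ((s \lor q) \to s)  //  \lnot (p \land \lnot s), ((s \lor q) \to s).
          branch 1.1.1 (add (p \land \lnot s), \lnot ((s \lor q) \to s)):
            (p \land \lnot s): α-rule — add p, \lnot s.
            \lnot ((s \lor q) \to s): α-rule — add (s \lor q), \lnot s.
            (s \lor q): β-rule — branch into s  //  q.
              branch 1.1.1.1 (add s):
                × closes — contains both s and \lnot s.
              branch 1.1.1.2 (add q):
                × closes — contains both q and \lnot q.
          branch 1.1.2 (add \lnot (p \land \lnot s), ((s \lor q) \to s)):
            \lnot (p \land \lnot s): β-rule — branch into \lnot p  //  \lnot \lnot s.
              branch 1.1.2.1 (add \lnot p):
                ((s \lor q) \to s): β-rule — branch into \lnot (s \lor q)  //  s.
                  branch 1.1.2.1.1 (add \lnot (s \lor q)):
                    \lnot (s \lor q): α-rule — add \lnot s, \lnot q.
                    ○ open, literals {p=false, q=false, s=false}.
                  branch 1.1.2.1.2 (add s):
                    ○ open, literals {p=false, q=false, s=true}.
              branch 1.1.2.2 (add \lnot \lnot s):
                ((s \lor q) \to s): β-rule — branch into \lnot (s \lor q)  //  s.
                  branch 1.1.2.2.1 (add \lnot (s \lor q)):
                    \lnot (s \lor q): α-rule — add \lnot s, \lnot q.
                    × closes — contains both s and \lnot s.
                  branch 1.1.2.2.2 (add s):
                    ○ open, literals {q=false, s=true}.
      branch 1.2 (add ((r \land s) \land (\lnot r \land s))):
        ((r \land s) \land (\lnot r \land s)): α-rule — add (r \land s), (\lnot r \land s).
        (r \land s): α-rule — add r, s.
        (\lnot r \land s): α-rule — add \lnot r, s.
        × closes — contains both r and \lnot r.
  branch 2 (add (q \to s)):
    (\lnot ((p \land \lnot s) \leftrightarrow ((s \lor q) \to s)) \lor ((r \land s) \land (\lnot r \land s))): β-rule — branch into \lnot ((p \land \lnot s) \leftrightarrow ((s \lor q) \to s))  //  ((r \land s) \land (\lnot r \land s)).
      branch 2.1 (add \lnot ((p \land \lnot s) \leftrightarrow ((s \lor q) \to s))):
        (q \to s): β-rule — branch into \lnot q  //  s.
          branch 2.1.1 (add \lnot q):
            \lnot ((p \land \lnot s) \leftrightarrow ((s \lor q) \to s)): β-rule — branch into (p \land \lnot s), \lnot ((s \lor q) \to s)  //  \lnot (p \land \lnot s), ((s \lor q) \to s).
              branch 2.1.1.1 (add (p \land \lnot s), \lnot ((s \lor q) \to s)):
                (p \land \lnot s): α-rule — add p, \lnot s.
                \lnot ((s \lor q) \to s): α-rule — add (s \lor q), \lnot s.
                (s \lor q): β-rule — branch into s  //  q.
                  branch 2.1.1.1.1 (add s):
                    × closes — contains both s and \lnot s.
                  branch 2.1.1.1.2 (add q):
                    × closes — contains both q and \lnot q.
              branch 2.1.1.2 (add \lnot (p \land \lnot s), ((s \lor q) \to s)):
                \lnot (p \land \lnot s): β-rule — branch into \lnot p  //  \lnot \lnot s.
                  branch 2.1.1.2.1 (add \lnot p):
                    ((s \lor q) \to s): β-rule — branch into \lnot (s \lor q)  //  s.
                      branch 2.1.1.2.1.1 (add \lnot (s \lor q)):
                        \lnot (s \lor q): α-rule — add \lnot s, \lnot q.
                        ○ open, literals {p=false, q=false, s=false}.
                      branch 2.1.1.2.1.2 (add s):
                        ○ open, literals {p=false, q=false, s=true}.
                  branch 2.1.1.2.2 (add \lnot \lnot s):
                    ((s \lor q) \to s): β-rule — branch into \lnot (s \lor q)  //  s.
                      branch 2.1.1.2.2.1 (add \lnot (s \lor q)):
                        \lnot (s \lor q): α-rule — add \lnot s, \lnot q.
                        × closes — contains both s and \lnot s.
                      branch 2.1.1.2.2.2 (add s):
                        ○ open, literals {q=false, s=true}.
          branch 2.1.2 (add s):
            \lnot ((p \land \lnot s) \leftrightarrow ((s \lor q) \to s)): β-rule — branch into (p \land \lnot s), \lnot ((s \lor q) \to s)  //  \lnot (p \land \lnot s), ((s \lor q) \to s).
              branch 2.1.2.1 (add (p \land \lnot s), \lnot ((s \lor q) \to s)):
                (p \land \lnot s): α-rule — add p, \lnot s.
                × closes — contains both s and \lnot s.
              branch 2.1.2.2 (add \lnot (p \land \lnot s), ((s \lor q) \to s)):
                \lnot (p \land \lnot s): β-rule — branch into \lnot p  //  \lnot \lnot s.
                  branch 2.1.2.2.1 (add \lnot p):
                    ((s \lor q) \to s): β-rule — branch into \lnot (s \lor q)  //  s.
                      branch 2.1.2.2.1.1 (add \lnot (s \lor q)):
                        \lnot (s \lor q): α-rule — add \lnot s, \lnot q.
                        × closes — contains both s and \lnot s.
                      branch 2.1.2.2.1.2 (add s):
                        ○ open, literals {p=false, s=true}.
                  branch 2.1.2.2.2 (add \lnot \lnot s):
                    ((s \lor q) \to s): β-rule — branch into \lnot (s \lor q)  //  s.
                      branch 2.1.2.2.2.1 (add \lnot (s \lor q)):
                        \lnot (s \lor q): α-rule — add \lnot s, \lnot q.
                        × closes — contains both s and \lnot s.
                      branch 2.1.2.2.2.2 (add s):
                        ○ open, literals {s=true}.
      branch 2.2 (add ((r \land s) \land (\lnot r \land s))):
        ((r \land s) \land (\lnot r \land s)): α-rule — add (r \land s), (\lnot r \land s).
        (r \land s): α-rule — add r, s.
        (\lnot r \land s): α-rule — add \lnot r, s.
        × closes — contains both r and \lnot r.
11 branches closed, 8 open.
Each open branch fixes some atoms; the unmentioned ones are free. Counting distinct full assignments: branch {p=false, q=false, s=false} (r) contributes 2 new; branch {p=false, q=false, s=true} (r) contributes 2 new; branch {q=false, s=true} (r, p) contributes 2 new; branch {p=false, q=false, s=false} (r) contributes 0 new; branch {p=false, q=false, s=true} (r) contributes 0 new; branch {q=false, s=true} (r, p) contributes 0 new; branch {p=false, s=true} (r, q) contributes 2 new; branch {s=true} (r, p, q) contributes 2 new. Total: 10.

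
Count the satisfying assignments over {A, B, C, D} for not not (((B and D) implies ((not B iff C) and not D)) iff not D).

12

Initial set: {not not (((B and D) implies ((not B iff C) and not D)) iff not D)}.
not not (((B and D) implies ((not B iff C) and not D)) iff not D): drop double negation, giving (((B and D) implies ((not B iff C) and not D)) iff not D).
(((B and D) implies ((not B iff C) and not D)) iff not D): β-rule — branch into ((B and D) implies ((not B iff C) and not D)), not D  //  not ((B and D) implies ((not B iff C) and not D)), not not D.
  branch 1 (add ((B and D) implies ((not B iff C) and not D)), not D):
    ((B and D) implies ((not B iff C) and not D)): β-rule — branch into not (B and D)  //  ((not B iff C) and not D).
      branch 1.1 (add not (B and D)):
        not (B and D): β-rule — branch into not B  //  not D.
          branch 1.1.1 (add not B):
            ○ open, literals {B=false, D=false}.
          branch 1.1.2 (add not D):
            ○ open, literals {D=false}.
      branch 1.2 (add ((not B iff C) and not D)):
        ((not B iff C) and not D): α-rule — add (not B iff C), not D.
        (not B iff C): β-rule — branch into not B, C  //  not not B, not C.
          branch 1.2.1 (add not B, C):
            ○ open, literals {B=false, C=true, D=false}.
          branch 1.2.2 (add not not B, not C):
            ○ open, literals {B=true, C=false, D=false}.
  branch 2 (add not ((B and D) implies ((not B iff C) and not D)), not not D):
    not ((B and D) implies ((not B iff C) and not D)): α-rule — add (B and D), not ((not B iff C) and not D).
    (B and D): α-rule — add B, D.
    not ((not B iff C) and not D): β-rule — branch into not (not B iff C)  //  not not D.
      branch 2.1 (add not (not B iff C)):
        not (not B iff C): β-rule — branch into not B, not C  //  not not B, C.
          branch 2.1.1 (add not B, not C):
            × closes — contains both B and not B.
          branch 2.1.2 (add not not B, C):
            ○ open, literals {B=true, C=true, D=true}.
      branch 2.2 (add not not D):
        ○ open, literals {B=true, D=true}.
1 branch closed, 6 open.
Each open branch fixes some atoms; the unmentioned ones are free. Counting distinct full assignments: branch {B=false, D=false} (A, C) contributes 4 new; branch {D=false} (A, B, C) contributes 4 new; branch {B=false, C=true, D=false} (A) contributes 0 new; branch {B=true, C=false, D=false} (A) contributes 0 new; branch {B=true, C=true, D=true} (A) contributes 2 new; branch {B=true, D=true} (A, C) contributes 2 new. Total: 12.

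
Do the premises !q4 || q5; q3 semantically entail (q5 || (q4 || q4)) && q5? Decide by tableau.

Initial set: {(!q4 || q5); q3; !((q5 || (q4 || q4)) && q5)}.
(!q4 || q5): β-rule — branch into !q4  //  q5.
  branch 1 (add !q4):
    !((q5 || (q4 || q4)) && q5): β-rule — branch into !(q5 || (q4 || q4))  //  !q5.
      branch 1.1 (add !(q5 || (q4 || q4))):
        !(q5 || (q4 || q4)): α-rule — add !q5, !(q4 || q4).
        !(q4 || q4): α-rule — add !q4, !q4.
        ○ open, literals {q3=1, q4=0, q5=0}.
      branch 1.2 (add !q5):
        ○ open, literals {q3=1, q4=0, q5=0}.
  branch 2 (add q5):
    !((q5 || (q4 || q4)) && q5): β-rule — branch into !(q5 || (q4 || q4))  //  !q5.
      branch 2.1 (add !(q5 || (q4 || q4))):
        !(q5 || (q4 || q4)): α-rule — add !q5, !(q4 || q4).
        × closes — contains both q5 and !q5.
      branch 2.2 (add !q5):
        × closes — contains both q5 and !q5.
2 branches closed, 2 open.
An open branch gives a countermodel: q3=1, q4=0, q5=0 (unmentioned atoms arbitrary); the premises hold there but the conclusion fails.

No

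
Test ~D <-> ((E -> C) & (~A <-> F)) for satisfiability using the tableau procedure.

Satisfiable

Initial set: {(~D <-> ((E -> C) & (~A <-> F)))}.
(~D <-> ((E -> C) & (~A <-> F))): β-rule — branch into ~D, ((E -> C) & (~A <-> F))  //  ~~D, ~((E -> C) & (~A <-> F)).
  branch 1 (add ~D, ((E -> C) & (~A <-> F))):
    ((E -> C) & (~A <-> F)): α-rule — add (E -> C), (~A <-> F).
    (E -> C): β-rule — branch into ~E  //  C.
      branch 1.1 (add ~E):
        (~A <-> F): β-rule — branch into ~A, F  //  ~~A, ~F.
          branch 1.1.1 (add ~A, F):
            ○ open, literals {A=0, D=0, E=0, F=1}.
          branch 1.1.2 (add ~~A, ~F):
            ○ open, literals {A=1, D=0, E=0, F=0}.
      branch 1.2 (add C):
        (~A <-> F): β-rule — branch into ~A, F  //  ~~A, ~F.
          branch 1.2.1 (add ~A, F):
            ○ open, literals {A=0, C=1, D=0, F=1}.
          branch 1.2.2 (add ~~A, ~F):
            ○ open, literals {A=1, C=1, D=0, F=0}.
  branch 2 (add ~~D, ~((E -> C) & (~A <-> F))):
    ~((E -> C) & (~A <-> F)): β-rule — branch into ~(E -> C)  //  ~(~A <-> F).
      branch 2.1 (add ~(E -> C)):
        ~(E -> C): α-rule — add E, ~C.
        ○ open, literals {C=0, D=1, E=1}.
      branch 2.2 (add ~(~A <-> F)):
        ~(~A <-> F): β-rule — branch into ~A, ~F  //  ~~A, F.
          branch 2.2.1 (add ~A, ~F):
            ○ open, literals {A=0, D=1, F=0}.
          branch 2.2.2 (add ~~A, F):
            ○ open, literals {A=1, D=1, F=1}.
0 branches closed, 7 open.
An open branch gives a satisfying assignment: A=0, D=0, E=0, F=1.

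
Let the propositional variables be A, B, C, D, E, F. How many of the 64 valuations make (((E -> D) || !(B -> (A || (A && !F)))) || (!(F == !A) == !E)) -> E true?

32

Initial set: {T ((((E -> D) || !(B -> (A || (A && !F)))) || (!(F == !A) == !E)) -> E)}.
T ((((E -> D) || !(B -> (A || (A && !F)))) || (!(F == !A) == !E)) -> E): β-rule — branch into F (((E -> D) || !(B -> (A || (A && !F)))) || (!(F == !A) == !E))  //  T E.
  branch 1 (add F (((E -> D) || !(B -> (A || (A && !F)))) || (!(F == !A) == !E))):
    F (((E -> D) || !(B -> (A || (A && !F)))) || (!(F == !A) == !E)): α-rule — add F ((E -> D) || !(B -> (A || (A && !F)))), F (!(F == !A) == !E).
    F ((E -> D) || !(B -> (A || (A && !F)))): α-rule — add F (E -> D), F !(B -> (A || (A && !F))).
    F (E -> D): α-rule — add T E, F D.
    F (!(F == !A) == !E): β-rule — branch into T !(F == !A), F !E  //  F !(F == !A), T !E.
      branch 1.1 (add T !(F == !A), F !E):
        F !(B -> (A || (A && !F))): β-rule — branch into F B  //  T (A || (A && !F)).
          branch 1.1.1 (add F B):
            T !(F == !A): β-rule — branch into T F, F !A  //  F F, T !A.
              branch 1.1.1.1 (add T F, F !A):
                ○ open, literals {A=T, B=F, D=F, E=T, F=T}.
              branch 1.1.1.2 (add F F, T !A):
                ○ open, literals {A=F, B=F, D=F, E=T, F=F}.
          branch 1.1.2 (add T (A || (A && !F))):
            T !(F == !A): β-rule — branch into T F, F !A  //  F F, T !A.
              branch 1.1.2.1 (add T F, F !A):
                T (A || (A && !F)): β-rule — branch into T A  //  T (A && !F).
                  branch 1.1.2.1.1 (add T A):
                    ○ open, literals {A=T, D=F, E=T, F=T}.
                  branch 1.1.2.1.2 (add T (A && !F)):
                    T (A && !F): α-rule — add T A, T !F.
                    × closes — contains both F and !F.
              branch 1.1.2.2 (add F F, T !A):
                T (A || (A && !F)): β-rule — branch into T A  //  T (A && !F).
                  branch 1.1.2.2.1 (add T A):
                    × closes — contains both A and !A.
                  branch 1.1.2.2.2 (add T (A && !F)):
                    T (A && !F): α-rule — add T A, T !F.
                    × closes — contains both A and !A.
      branch 1.2 (add F !(F == !A), T !E):
        × closes — contains both E and !E.
  branch 2 (add T E):
    ○ open, literals {E=T}.
4 branches closed, 4 open.
Each open branch fixes some atoms; the unmentioned ones are free. Counting distinct full assignments: branch {A=T, B=F, D=F, E=T, F=T} (C) contributes 2 new; branch {A=F, B=F, D=F, E=T, F=F} (C) contributes 2 new; branch {A=T, D=F, E=T, F=T} (B, C) contributes 2 new; branch {E=T} (A, B, C, D, F) contributes 26 new. Total: 32.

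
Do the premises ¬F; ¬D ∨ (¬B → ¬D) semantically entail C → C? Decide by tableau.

Initial set: {¬F; (¬D ∨ (¬B → ¬D)); ¬(C → C)}.
¬(C → C): α-rule — add C, ¬C.
× closes — contains both C and ¬C.
All 1 branch closes.
Every branch closed, so the premises entail the conclusion.

Yes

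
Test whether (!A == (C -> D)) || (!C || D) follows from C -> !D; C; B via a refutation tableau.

No

Initial set: {(C -> !D); C; B; !((!A == (C -> D)) || (!C || D))}.
!((!A == (C -> D)) || (!C || D)): α-rule — add !(!A == (C -> D)), !(!C || D).
!(!C || D): α-rule — add !!C, !D.
(C -> !D): β-rule — branch into !C  //  !D.
  branch 1 (add !C):
    × closes — contains both C and !C.
  branch 2 (add !D):
    !(!A == (C -> D)): β-rule — branch into !A, !(C -> D)  //  !!A, (C -> D).
      branch 2.1 (add !A, !(C -> D)):
        !(C -> D): α-rule — add C, !D.
        ○ open, literals {A=false, B=true, C=true, D=false}.
      branch 2.2 (add !!A, (C -> D)):
        (C -> D): β-rule — branch into !C  //  D.
          branch 2.2.1 (add !C):
            × closes — contains both C and !C.
          branch 2.2.2 (add D):
            × closes — contains both D and !D.
3 branches closed, 1 open.
An open branch gives a countermodel: A=false, B=true, C=true, D=false (unmentioned atoms arbitrary); the premises hold there but the conclusion fails.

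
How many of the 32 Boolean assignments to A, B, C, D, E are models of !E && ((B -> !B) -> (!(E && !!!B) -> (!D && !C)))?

Initial set: {T (!E && ((B -> !B) -> (!(E && !!!B) -> (!D && !C))))}.
T (!E && ((B -> !B) -> (!(E && !!!B) -> (!D && !C)))): α-rule — add T !E, T ((B -> !B) -> (!(E && !!!B) -> (!D && !C))).
T ((B -> !B) -> (!(E && !!!B) -> (!D && !C))): β-rule — branch into F (B -> !B)  //  T (!(E && !!!B) -> (!D && !C)).
  branch 1 (add F (B -> !B)):
    F (B -> !B): α-rule — add T B, F !B.
    ○ open, literals {B=true, E=false}.
  branch 2 (add T (!(E && !!!B) -> (!D && !C))):
    T (!(E && !!!B) -> (!D && !C)): β-rule — branch into F !(E && !!!B)  //  T (!D && !C).
      branch 2.1 (add F !(E && !!!B)):
        F !(E && !!!B): α-rule — add T E, T !!!B.
        × closes — contains both E and !E.
      branch 2.2 (add T (!D && !C)):
        T (!D && !C): α-rule — add T !D, T !C.
        ○ open, literals {C=false, D=false, E=false}.
1 branch closed, 2 open.
Each open branch fixes some atoms; the unmentioned ones are free. Counting distinct full assignments: branch {B=true, E=false} (A, C, D) contributes 8 new; branch {C=false, D=false, E=false} (A, B) contributes 2 new. Total: 10.

10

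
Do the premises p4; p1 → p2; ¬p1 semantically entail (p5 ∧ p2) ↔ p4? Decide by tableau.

No

Initial set: {T p4; T (p1 → p2); T ¬p1; F ((p5 ∧ p2) ↔ p4)}.
T (p1 → p2): β-rule — branch into F p1  //  T p2.
  branch 1 (add F p1):
    F ((p5 ∧ p2) ↔ p4): β-rule — branch into T (p5 ∧ p2), F p4  //  F (p5 ∧ p2), T p4.
      branch 1.1 (add T (p5 ∧ p2), F p4):
        × closes — contains both p4 and ¬p4.
      branch 1.2 (add F (p5 ∧ p2), T p4):
        F (p5 ∧ p2): β-rule — branch into F p5  //  F p2.
          branch 1.2.1 (add F p5):
            ○ open, literals {p1=false, p4=true, p5=false}.
          branch 1.2.2 (add F p2):
            ○ open, literals {p1=false, p2=false, p4=true}.
  branch 2 (add T p2):
    F ((p5 ∧ p2) ↔ p4): β-rule — branch into T (p5 ∧ p2), F p4  //  F (p5 ∧ p2), T p4.
      branch 2.1 (add T (p5 ∧ p2), F p4):
        × closes — contains both p4 and ¬p4.
      branch 2.2 (add F (p5 ∧ p2), T p4):
        F (p5 ∧ p2): β-rule — branch into F p5  //  F p2.
          branch 2.2.1 (add F p5):
            ○ open, literals {p1=false, p2=true, p4=true, p5=false}.
          branch 2.2.2 (add F p2):
            × closes — contains both p2 and ¬p2.
3 branches closed, 3 open.
An open branch gives a countermodel: p1=false, p4=true, p5=false (unmentioned atoms arbitrary); the premises hold there but the conclusion fails.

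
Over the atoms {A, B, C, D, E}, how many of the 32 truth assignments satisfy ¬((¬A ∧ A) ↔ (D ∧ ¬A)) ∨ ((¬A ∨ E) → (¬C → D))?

26

Initial set: {(¬((¬A ∧ A) ↔ (D ∧ ¬A)) ∨ ((¬A ∨ E) → (¬C → D)))}.
(¬((¬A ∧ A) ↔ (D ∧ ¬A)) ∨ ((¬A ∨ E) → (¬C → D))): β-rule — branch into ¬((¬A ∧ A) ↔ (D ∧ ¬A))  //  ((¬A ∨ E) → (¬C → D)).
  branch 1 (add ¬((¬A ∧ A) ↔ (D ∧ ¬A))):
    ¬((¬A ∧ A) ↔ (D ∧ ¬A)): β-rule — branch into (¬A ∧ A), ¬(D ∧ ¬A)  //  ¬(¬A ∧ A), (D ∧ ¬A).
      branch 1.1 (add (¬A ∧ A), ¬(D ∧ ¬A)):
        (¬A ∧ A): α-rule — add ¬A, A.
        × closes — contains both A and ¬A.
      branch 1.2 (add ¬(¬A ∧ A), (D ∧ ¬A)):
        (D ∧ ¬A): α-rule — add D, ¬A.
        ¬(¬A ∧ A): β-rule — branch into ¬¬A  //  ¬A.
          branch 1.2.1 (add ¬¬A):
            × closes — contains both A and ¬A.
          branch 1.2.2 (add ¬A):
            ○ open, literals {A=0, D=1}.
  branch 2 (add ((¬A ∨ E) → (¬C → D))):
    ((¬A ∨ E) → (¬C → D)): β-rule — branch into ¬(¬A ∨ E)  //  (¬C → D).
      branch 2.1 (add ¬(¬A ∨ E)):
        ¬(¬A ∨ E): α-rule — add ¬¬A, ¬E.
        ○ open, literals {A=1, E=0}.
      branch 2.2 (add (¬C → D)):
        (¬C → D): β-rule — branch into ¬¬C  //  D.
          branch 2.2.1 (add ¬¬C):
            ○ open, literals {C=1}.
          branch 2.2.2 (add D):
            ○ open, literals {D=1}.
2 branches closed, 4 open.
Each open branch fixes some atoms; the unmentioned ones are free. Counting distinct full assignments: branch {A=0, D=1} (B, C, E) contributes 8 new; branch {A=1, E=0} (B, C, D) contributes 8 new; branch {C=1} (A, B, D, E) contributes 8 new; branch {D=1} (A, B, C, E) contributes 2 new. Total: 26.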